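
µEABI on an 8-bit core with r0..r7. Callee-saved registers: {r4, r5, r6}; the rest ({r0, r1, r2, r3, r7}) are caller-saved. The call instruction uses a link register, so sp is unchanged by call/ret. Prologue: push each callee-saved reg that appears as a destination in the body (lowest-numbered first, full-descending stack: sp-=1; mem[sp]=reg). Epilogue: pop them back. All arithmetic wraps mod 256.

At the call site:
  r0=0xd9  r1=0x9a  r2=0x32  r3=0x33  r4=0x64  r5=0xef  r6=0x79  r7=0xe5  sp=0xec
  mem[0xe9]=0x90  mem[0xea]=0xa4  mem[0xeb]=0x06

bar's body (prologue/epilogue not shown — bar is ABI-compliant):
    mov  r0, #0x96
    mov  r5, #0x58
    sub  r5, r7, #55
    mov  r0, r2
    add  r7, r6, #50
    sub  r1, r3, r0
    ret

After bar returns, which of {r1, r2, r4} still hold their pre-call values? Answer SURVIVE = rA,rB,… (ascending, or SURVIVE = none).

prologue: push r5 → mem[0xeb]=0xef, sp=0xeb
body[0] mov  r0, #0x96 → r0=0x96
body[1] mov  r5, #0x58 → r5=0x58
body[2] sub  r5, r7, #55 → r5=0xae
body[3] mov  r0, r2 → r0=0x32
body[4] add  r7, r6, #50 → r7=0xab
body[5] sub  r1, r3, r0 → r1=0x01
epilogue: pop r5=0xef, sp=0xec
r1: caller-saved, written=True
r2: caller-saved, written=False
r4: callee-saved, written=False

SURVIVE = r2,r4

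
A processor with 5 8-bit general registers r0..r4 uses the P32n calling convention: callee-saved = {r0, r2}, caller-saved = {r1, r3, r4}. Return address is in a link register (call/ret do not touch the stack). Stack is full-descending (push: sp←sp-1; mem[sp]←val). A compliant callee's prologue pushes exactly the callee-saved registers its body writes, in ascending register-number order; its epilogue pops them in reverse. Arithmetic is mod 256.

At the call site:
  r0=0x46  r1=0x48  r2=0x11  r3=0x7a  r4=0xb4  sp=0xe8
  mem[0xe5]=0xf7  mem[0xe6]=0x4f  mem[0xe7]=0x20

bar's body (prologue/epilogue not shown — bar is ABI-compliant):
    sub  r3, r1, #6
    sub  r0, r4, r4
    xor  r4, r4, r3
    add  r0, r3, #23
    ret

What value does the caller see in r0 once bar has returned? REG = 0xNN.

prologue: push r0 -> mem[0xe7]=0x46, sp=0xe7
body[0] sub  r3, r1, #6 -> r3=0x42
body[1] sub  r0, r4, r4 -> r0=0x00
body[2] xor  r4, r4, r3 -> r4=0xf6
body[3] add  r0, r3, #23 -> r0=0x59
epilogue: pop r0=0x46, sp=0xe8
r0 is callee-saved -> restored

REG = 0x46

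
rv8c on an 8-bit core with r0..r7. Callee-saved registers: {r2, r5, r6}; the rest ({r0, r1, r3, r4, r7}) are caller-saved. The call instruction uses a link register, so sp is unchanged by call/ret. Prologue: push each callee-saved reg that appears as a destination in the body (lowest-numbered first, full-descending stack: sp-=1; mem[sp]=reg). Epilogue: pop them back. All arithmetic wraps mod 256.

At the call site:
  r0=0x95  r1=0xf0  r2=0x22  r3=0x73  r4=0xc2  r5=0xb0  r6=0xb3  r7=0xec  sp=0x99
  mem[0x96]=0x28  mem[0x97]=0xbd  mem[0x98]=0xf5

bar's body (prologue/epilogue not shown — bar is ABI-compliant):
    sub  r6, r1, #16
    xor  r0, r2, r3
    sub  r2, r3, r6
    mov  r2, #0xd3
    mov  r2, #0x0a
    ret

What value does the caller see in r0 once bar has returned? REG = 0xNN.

REG = 0x51

prologue: push r2 -> mem[0x98]=0x22, sp=0x98
prologue: push r6 -> mem[0x97]=0xb3, sp=0x97
body[0] sub  r6, r1, #16 -> r6=0xe0
body[1] xor  r0, r2, r3 -> r0=0x51
body[2] sub  r2, r3, r6 -> r2=0x93
body[3] mov  r2, #0xd3 -> r2=0xd3
body[4] mov  r2, #0x0a -> r2=0x0a
epilogue: pop r6=0xb3, sp=0x98
epilogue: pop r2=0x22, sp=0x99
r0 is caller-saved -> body value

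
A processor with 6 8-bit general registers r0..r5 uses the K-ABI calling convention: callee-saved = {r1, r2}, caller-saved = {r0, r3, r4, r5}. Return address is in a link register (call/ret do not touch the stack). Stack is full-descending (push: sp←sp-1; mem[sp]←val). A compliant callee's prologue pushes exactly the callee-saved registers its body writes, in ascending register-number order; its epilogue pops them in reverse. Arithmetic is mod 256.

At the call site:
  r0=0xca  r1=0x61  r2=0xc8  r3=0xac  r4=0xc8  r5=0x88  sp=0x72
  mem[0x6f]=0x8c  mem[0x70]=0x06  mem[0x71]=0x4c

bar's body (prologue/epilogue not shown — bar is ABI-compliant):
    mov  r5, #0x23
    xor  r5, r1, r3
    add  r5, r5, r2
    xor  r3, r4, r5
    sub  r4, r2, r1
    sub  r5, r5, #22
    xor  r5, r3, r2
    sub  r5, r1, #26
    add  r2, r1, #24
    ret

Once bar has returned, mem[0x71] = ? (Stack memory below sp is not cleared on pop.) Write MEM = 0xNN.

prologue: push r2 -> mem[0x71]=0xc8, sp=0x71
body[0] mov  r5, #0x23 -> r5=0x23
body[1] xor  r5, r1, r3 -> r5=0xcd
body[2] add  r5, r5, r2 -> r5=0x95
body[3] xor  r3, r4, r5 -> r3=0x5d
body[4] sub  r4, r2, r1 -> r4=0x67
body[5] sub  r5, r5, #22 -> r5=0x7f
body[6] xor  r5, r3, r2 -> r5=0x95
body[7] sub  r5, r1, #26 -> r5=0x47
body[8] add  r2, r1, #24 -> r2=0x79
epilogue: pop r2=0xc8, sp=0x72
prologue pushed ['r2'] at ['0x71']

MEM = 0xc8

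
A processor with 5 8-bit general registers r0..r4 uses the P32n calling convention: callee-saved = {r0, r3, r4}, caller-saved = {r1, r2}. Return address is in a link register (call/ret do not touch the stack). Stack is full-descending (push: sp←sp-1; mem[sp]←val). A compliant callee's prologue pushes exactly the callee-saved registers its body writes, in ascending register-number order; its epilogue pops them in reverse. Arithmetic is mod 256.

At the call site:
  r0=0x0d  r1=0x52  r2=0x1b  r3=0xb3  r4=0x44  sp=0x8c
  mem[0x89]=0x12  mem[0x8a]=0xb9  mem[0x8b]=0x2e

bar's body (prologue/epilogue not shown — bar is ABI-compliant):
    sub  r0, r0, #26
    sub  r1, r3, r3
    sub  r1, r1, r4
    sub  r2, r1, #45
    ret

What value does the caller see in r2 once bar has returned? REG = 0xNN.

REG = 0x8f

prologue: push r0 -> mem[0x8b]=0x0d, sp=0x8b
body[0] sub  r0, r0, #26 -> r0=0xf3
body[1] sub  r1, r3, r3 -> r1=0x00
body[2] sub  r1, r1, r4 -> r1=0xbc
body[3] sub  r2, r1, #45 -> r2=0x8f
epilogue: pop r0=0x0d, sp=0x8c
r2 is caller-saved -> body value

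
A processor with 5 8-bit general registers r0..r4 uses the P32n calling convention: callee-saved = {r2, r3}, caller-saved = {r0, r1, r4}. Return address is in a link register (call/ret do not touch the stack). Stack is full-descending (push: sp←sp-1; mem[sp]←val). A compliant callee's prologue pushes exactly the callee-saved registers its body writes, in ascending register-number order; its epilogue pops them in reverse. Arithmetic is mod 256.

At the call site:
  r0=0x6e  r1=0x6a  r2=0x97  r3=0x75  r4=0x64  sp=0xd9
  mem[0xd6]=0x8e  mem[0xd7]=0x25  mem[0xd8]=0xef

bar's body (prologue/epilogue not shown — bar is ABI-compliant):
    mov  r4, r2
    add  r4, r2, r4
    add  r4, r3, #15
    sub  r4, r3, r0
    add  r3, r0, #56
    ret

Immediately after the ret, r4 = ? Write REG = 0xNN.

REG = 0x07

prologue: push r3 → mem[0xd8]=0x75, sp=0xd8
body[0] mov  r4, r2 → r4=0x97
body[1] add  r4, r2, r4 → r4=0x2e
body[2] add  r4, r3, #15 → r4=0x84
body[3] sub  r4, r3, r0 → r4=0x07
body[4] add  r3, r0, #56 → r3=0xa6
epilogue: pop r3=0x75, sp=0xd9
r4 is caller-saved → body value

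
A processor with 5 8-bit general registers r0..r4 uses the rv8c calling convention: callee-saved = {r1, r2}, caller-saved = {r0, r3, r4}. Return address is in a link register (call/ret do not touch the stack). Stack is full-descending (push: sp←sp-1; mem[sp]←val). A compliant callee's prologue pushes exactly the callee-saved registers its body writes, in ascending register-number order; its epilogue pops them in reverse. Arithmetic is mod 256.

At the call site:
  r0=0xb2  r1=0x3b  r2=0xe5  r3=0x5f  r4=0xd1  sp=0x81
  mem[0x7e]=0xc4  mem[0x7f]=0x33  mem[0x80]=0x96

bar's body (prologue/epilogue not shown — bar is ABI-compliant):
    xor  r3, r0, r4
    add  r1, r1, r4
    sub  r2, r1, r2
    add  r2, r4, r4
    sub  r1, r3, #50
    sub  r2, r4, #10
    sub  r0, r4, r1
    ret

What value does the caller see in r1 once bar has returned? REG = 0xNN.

prologue: push r1 → mem[0x80]=0x3b, sp=0x80
prologue: push r2 → mem[0x7f]=0xe5, sp=0x7f
body[0] xor  r3, r0, r4 → r3=0x63
body[1] add  r1, r1, r4 → r1=0x0c
body[2] sub  r2, r1, r2 → r2=0x27
body[3] add  r2, r4, r4 → r2=0xa2
body[4] sub  r1, r3, #50 → r1=0x31
body[5] sub  r2, r4, #10 → r2=0xc7
body[6] sub  r0, r4, r1 → r0=0xa0
epilogue: pop r2=0xe5, sp=0x80
epilogue: pop r1=0x3b, sp=0x81
r1 is callee-saved → restored

REG = 0x3b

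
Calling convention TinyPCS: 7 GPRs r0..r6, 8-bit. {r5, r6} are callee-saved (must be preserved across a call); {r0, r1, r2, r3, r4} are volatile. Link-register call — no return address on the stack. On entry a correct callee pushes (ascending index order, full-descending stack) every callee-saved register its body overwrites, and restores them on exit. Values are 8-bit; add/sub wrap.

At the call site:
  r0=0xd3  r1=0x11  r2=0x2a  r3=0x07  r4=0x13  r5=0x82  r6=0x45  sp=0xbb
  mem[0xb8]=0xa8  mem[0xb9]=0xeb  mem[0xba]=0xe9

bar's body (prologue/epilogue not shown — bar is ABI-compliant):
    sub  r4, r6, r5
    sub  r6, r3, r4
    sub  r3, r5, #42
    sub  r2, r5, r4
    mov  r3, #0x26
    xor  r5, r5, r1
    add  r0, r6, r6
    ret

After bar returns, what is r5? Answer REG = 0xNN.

REG = 0x82

prologue: push r5 → mem[0xba]=0x82, sp=0xba
prologue: push r6 → mem[0xb9]=0x45, sp=0xb9
body[0] sub  r4, r6, r5 → r4=0xc3
body[1] sub  r6, r3, r4 → r6=0x44
body[2] sub  r3, r5, #42 → r3=0x58
body[3] sub  r2, r5, r4 → r2=0xbf
body[4] mov  r3, #0x26 → r3=0x26
body[5] xor  r5, r5, r1 → r5=0x93
body[6] add  r0, r6, r6 → r0=0x88
epilogue: pop r6=0x45, sp=0xba
epilogue: pop r5=0x82, sp=0xbb
r5 is callee-saved → restored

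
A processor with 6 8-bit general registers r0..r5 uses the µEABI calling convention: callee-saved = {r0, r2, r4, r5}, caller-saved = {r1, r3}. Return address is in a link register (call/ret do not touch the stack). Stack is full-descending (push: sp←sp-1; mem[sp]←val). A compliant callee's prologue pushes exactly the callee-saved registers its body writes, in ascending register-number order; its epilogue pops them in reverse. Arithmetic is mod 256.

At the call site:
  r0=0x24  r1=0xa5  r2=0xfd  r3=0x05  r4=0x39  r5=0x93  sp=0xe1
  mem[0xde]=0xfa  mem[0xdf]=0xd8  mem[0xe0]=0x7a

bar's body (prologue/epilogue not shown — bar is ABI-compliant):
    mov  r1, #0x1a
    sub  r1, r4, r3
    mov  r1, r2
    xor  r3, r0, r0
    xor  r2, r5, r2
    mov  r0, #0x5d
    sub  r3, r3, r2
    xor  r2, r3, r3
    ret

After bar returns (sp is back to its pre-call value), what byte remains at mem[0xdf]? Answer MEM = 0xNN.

prologue: push r0 → mem[0xe0]=0x24, sp=0xe0
prologue: push r2 → mem[0xdf]=0xfd, sp=0xdf
body[0] mov  r1, #0x1a → r1=0x1a
body[1] sub  r1, r4, r3 → r1=0x34
body[2] mov  r1, r2 → r1=0xfd
body[3] xor  r3, r0, r0 → r3=0x00
body[4] xor  r2, r5, r2 → r2=0x6e
body[5] mov  r0, #0x5d → r0=0x5d
body[6] sub  r3, r3, r2 → r3=0x92
body[7] xor  r2, r3, r3 → r2=0x00
epilogue: pop r2=0xfd, sp=0xe0
epilogue: pop r0=0x24, sp=0xe1
prologue pushed ['r0', 'r2'] at ['0xe0', '0xdf']

MEM = 0xfd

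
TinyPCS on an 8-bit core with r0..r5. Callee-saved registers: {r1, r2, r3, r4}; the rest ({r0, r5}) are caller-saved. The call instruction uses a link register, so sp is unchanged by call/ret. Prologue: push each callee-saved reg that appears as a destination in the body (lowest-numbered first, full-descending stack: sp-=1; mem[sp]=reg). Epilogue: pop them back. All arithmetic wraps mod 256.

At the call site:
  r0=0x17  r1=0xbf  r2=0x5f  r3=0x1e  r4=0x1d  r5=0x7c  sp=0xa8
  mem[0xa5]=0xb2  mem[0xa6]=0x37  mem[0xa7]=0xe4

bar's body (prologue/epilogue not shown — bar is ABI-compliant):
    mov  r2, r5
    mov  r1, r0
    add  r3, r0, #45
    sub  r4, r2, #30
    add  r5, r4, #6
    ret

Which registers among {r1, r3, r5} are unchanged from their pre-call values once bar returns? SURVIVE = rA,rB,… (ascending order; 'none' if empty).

SURVIVE = r1,r3

prologue: push r1 -> mem[0xa7]=0xbf, sp=0xa7
prologue: push r2 -> mem[0xa6]=0x5f, sp=0xa6
prologue: push r3 -> mem[0xa5]=0x1e, sp=0xa5
prologue: push r4 -> mem[0xa4]=0x1d, sp=0xa4
body[0] mov  r2, r5 -> r2=0x7c
body[1] mov  r1, r0 -> r1=0x17
body[2] add  r3, r0, #45 -> r3=0x44
body[3] sub  r4, r2, #30 -> r4=0x5e
body[4] add  r5, r4, #6 -> r5=0x64
epilogue: pop r4=0x1d, sp=0xa5
epilogue: pop r3=0x1e, sp=0xa6
epilogue: pop r2=0x5f, sp=0xa7
epilogue: pop r1=0xbf, sp=0xa8
r1: callee-saved, written=True
r3: callee-saved, written=True
r5: caller-saved, written=True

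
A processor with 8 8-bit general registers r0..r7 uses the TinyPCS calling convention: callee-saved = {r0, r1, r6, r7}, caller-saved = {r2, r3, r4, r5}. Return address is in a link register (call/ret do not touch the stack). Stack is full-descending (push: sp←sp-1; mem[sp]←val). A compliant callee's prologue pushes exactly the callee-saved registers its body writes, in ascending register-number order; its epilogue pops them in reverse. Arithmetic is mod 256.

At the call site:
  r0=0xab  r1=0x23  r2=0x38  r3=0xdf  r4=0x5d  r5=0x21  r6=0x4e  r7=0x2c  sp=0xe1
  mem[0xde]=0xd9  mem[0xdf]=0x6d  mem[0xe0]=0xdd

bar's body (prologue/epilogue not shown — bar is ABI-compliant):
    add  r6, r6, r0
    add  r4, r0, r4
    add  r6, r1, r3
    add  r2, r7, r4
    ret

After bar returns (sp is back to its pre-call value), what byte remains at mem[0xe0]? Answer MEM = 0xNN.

MEM = 0x4e

prologue: push r6 -> mem[0xe0]=0x4e, sp=0xe0
body[0] add  r6, r6, r0 -> r6=0xf9
body[1] add  r4, r0, r4 -> r4=0x08
body[2] add  r6, r1, r3 -> r6=0x02
body[3] add  r2, r7, r4 -> r2=0x34
epilogue: pop r6=0x4e, sp=0xe1
prologue pushed ['r6'] at ['0xe0']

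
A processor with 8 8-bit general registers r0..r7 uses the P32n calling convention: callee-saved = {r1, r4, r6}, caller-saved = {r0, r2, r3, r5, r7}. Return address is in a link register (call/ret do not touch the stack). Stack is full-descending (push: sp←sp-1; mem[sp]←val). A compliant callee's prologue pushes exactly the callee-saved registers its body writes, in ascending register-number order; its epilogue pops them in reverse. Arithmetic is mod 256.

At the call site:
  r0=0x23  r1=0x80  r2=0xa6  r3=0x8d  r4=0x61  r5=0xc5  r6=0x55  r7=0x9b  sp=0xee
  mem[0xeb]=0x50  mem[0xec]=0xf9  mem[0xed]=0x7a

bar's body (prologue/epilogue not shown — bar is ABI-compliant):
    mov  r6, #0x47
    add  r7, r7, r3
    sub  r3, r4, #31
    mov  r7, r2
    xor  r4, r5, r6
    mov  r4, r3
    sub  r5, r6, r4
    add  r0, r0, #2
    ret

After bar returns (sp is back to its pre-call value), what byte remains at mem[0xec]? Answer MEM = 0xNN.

MEM = 0x55

prologue: push r4 → mem[0xed]=0x61, sp=0xed
prologue: push r6 → mem[0xec]=0x55, sp=0xec
body[0] mov  r6, #0x47 → r6=0x47
body[1] add  r7, r7, r3 → r7=0x28
body[2] sub  r3, r4, #31 → r3=0x42
body[3] mov  r7, r2 → r7=0xa6
body[4] xor  r4, r5, r6 → r4=0x82
body[5] mov  r4, r3 → r4=0x42
body[6] sub  r5, r6, r4 → r5=0x05
body[7] add  r0, r0, #2 → r0=0x25
epilogue: pop r6=0x55, sp=0xed
epilogue: pop r4=0x61, sp=0xee
prologue pushed ['r4', 'r6'] at ['0xed', '0xec']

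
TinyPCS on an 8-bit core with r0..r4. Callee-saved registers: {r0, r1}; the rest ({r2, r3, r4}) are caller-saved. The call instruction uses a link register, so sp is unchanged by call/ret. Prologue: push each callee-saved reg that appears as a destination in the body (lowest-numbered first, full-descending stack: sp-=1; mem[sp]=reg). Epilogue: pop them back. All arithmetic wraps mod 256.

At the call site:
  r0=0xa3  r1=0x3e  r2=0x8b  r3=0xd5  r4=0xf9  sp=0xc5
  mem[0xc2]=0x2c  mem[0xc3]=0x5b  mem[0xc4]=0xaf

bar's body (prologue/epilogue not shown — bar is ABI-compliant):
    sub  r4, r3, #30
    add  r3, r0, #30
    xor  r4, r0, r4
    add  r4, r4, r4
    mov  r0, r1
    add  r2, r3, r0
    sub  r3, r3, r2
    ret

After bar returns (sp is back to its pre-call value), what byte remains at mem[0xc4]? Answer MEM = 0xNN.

prologue: push r0 → mem[0xc4]=0xa3, sp=0xc4
body[0] sub  r4, r3, #30 → r4=0xb7
body[1] add  r3, r0, #30 → r3=0xc1
body[2] xor  r4, r0, r4 → r4=0x14
body[3] add  r4, r4, r4 → r4=0x28
body[4] mov  r0, r1 → r0=0x3e
body[5] add  r2, r3, r0 → r2=0xff
body[6] sub  r3, r3, r2 → r3=0xc2
epilogue: pop r0=0xa3, sp=0xc5
prologue pushed ['r0'] at ['0xc4']

MEM = 0xa3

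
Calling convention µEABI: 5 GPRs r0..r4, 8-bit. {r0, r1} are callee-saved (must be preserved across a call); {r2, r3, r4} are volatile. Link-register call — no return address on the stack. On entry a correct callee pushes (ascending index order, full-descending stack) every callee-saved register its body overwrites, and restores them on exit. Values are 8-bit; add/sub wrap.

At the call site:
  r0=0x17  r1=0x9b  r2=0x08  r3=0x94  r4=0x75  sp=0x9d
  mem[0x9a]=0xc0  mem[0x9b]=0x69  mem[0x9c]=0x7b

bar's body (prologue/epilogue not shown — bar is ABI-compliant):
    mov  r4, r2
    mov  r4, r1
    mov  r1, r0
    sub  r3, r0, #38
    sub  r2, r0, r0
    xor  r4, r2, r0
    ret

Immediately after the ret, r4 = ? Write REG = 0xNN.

REG = 0x17

prologue: push r1 -> mem[0x9c]=0x9b, sp=0x9c
body[0] mov  r4, r2 -> r4=0x08
body[1] mov  r4, r1 -> r4=0x9b
body[2] mov  r1, r0 -> r1=0x17
body[3] sub  r3, r0, #38 -> r3=0xf1
body[4] sub  r2, r0, r0 -> r2=0x00
body[5] xor  r4, r2, r0 -> r4=0x17
epilogue: pop r1=0x9b, sp=0x9d
r4 is caller-saved -> body value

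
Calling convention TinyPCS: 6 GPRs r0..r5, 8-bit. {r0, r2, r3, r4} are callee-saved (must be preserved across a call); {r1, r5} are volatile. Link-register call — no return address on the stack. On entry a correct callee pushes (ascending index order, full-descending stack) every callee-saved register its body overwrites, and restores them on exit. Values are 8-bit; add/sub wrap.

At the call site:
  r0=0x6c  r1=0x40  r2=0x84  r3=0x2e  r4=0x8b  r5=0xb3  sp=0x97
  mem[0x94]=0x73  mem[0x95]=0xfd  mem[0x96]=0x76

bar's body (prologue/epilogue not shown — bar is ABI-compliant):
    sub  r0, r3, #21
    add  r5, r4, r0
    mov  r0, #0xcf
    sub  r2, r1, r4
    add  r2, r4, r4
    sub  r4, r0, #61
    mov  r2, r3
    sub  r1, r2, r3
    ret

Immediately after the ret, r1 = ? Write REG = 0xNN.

REG = 0x00

prologue: push r0 -> mem[0x96]=0x6c, sp=0x96
prologue: push r2 -> mem[0x95]=0x84, sp=0x95
prologue: push r4 -> mem[0x94]=0x8b, sp=0x94
body[0] sub  r0, r3, #21 -> r0=0x19
body[1] add  r5, r4, r0 -> r5=0xa4
body[2] mov  r0, #0xcf -> r0=0xcf
body[3] sub  r2, r1, r4 -> r2=0xb5
body[4] add  r2, r4, r4 -> r2=0x16
body[5] sub  r4, r0, #61 -> r4=0x92
body[6] mov  r2, r3 -> r2=0x2e
body[7] sub  r1, r2, r3 -> r1=0x00
epilogue: pop r4=0x8b, sp=0x95
epilogue: pop r2=0x84, sp=0x96
epilogue: pop r0=0x6c, sp=0x97
r1 is caller-saved -> body value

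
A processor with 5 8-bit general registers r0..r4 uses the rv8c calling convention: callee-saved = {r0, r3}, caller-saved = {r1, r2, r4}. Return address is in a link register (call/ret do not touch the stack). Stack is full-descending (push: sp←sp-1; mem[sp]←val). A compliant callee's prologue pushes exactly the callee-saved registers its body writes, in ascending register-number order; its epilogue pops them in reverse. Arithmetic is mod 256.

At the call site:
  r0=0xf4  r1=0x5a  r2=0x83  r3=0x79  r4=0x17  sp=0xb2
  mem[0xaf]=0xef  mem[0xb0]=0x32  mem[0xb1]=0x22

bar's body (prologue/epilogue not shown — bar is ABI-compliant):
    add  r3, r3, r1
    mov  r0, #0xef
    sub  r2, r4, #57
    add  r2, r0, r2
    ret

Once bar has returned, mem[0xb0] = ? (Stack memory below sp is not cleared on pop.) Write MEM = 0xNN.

MEM = 0x79

prologue: push r0 -> mem[0xb1]=0xf4, sp=0xb1
prologue: push r3 -> mem[0xb0]=0x79, sp=0xb0
body[0] add  r3, r3, r1 -> r3=0xd3
body[1] mov  r0, #0xef -> r0=0xef
body[2] sub  r2, r4, #57 -> r2=0xde
body[3] add  r2, r0, r2 -> r2=0xcd
epilogue: pop r3=0x79, sp=0xb1
epilogue: pop r0=0xf4, sp=0xb2
prologue pushed ['r0', 'r3'] at ['0xb1', '0xb0']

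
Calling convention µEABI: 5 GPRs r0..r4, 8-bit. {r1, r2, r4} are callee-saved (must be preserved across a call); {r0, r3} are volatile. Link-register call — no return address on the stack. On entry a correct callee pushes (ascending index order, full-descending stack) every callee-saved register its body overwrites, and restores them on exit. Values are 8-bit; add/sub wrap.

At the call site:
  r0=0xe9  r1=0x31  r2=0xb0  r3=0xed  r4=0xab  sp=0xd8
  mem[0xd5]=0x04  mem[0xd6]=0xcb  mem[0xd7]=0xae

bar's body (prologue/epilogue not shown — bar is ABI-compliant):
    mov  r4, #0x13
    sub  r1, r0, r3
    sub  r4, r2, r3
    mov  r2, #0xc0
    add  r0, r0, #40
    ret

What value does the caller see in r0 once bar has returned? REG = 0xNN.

REG = 0x11

prologue: push r1 -> mem[0xd7]=0x31, sp=0xd7
prologue: push r2 -> mem[0xd6]=0xb0, sp=0xd6
prologue: push r4 -> mem[0xd5]=0xab, sp=0xd5
body[0] mov  r4, #0x13 -> r4=0x13
body[1] sub  r1, r0, r3 -> r1=0xfc
body[2] sub  r4, r2, r3 -> r4=0xc3
body[3] mov  r2, #0xc0 -> r2=0xc0
body[4] add  r0, r0, #40 -> r0=0x11
epilogue: pop r4=0xab, sp=0xd6
epilogue: pop r2=0xb0, sp=0xd7
epilogue: pop r1=0x31, sp=0xd8
r0 is caller-saved -> body value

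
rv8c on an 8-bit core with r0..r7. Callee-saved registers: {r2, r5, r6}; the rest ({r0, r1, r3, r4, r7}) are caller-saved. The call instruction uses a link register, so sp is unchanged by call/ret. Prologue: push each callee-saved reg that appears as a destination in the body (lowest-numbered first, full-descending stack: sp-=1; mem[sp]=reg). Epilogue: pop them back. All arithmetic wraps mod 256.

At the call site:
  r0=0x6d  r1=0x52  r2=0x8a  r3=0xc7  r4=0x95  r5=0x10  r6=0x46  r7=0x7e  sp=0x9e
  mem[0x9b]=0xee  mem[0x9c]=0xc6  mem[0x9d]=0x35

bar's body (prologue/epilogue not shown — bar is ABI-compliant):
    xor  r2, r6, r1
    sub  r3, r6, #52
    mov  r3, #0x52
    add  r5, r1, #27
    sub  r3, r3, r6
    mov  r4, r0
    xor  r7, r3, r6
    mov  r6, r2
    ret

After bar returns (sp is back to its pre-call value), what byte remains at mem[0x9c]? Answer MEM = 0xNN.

prologue: push r2 → mem[0x9d]=0x8a, sp=0x9d
prologue: push r5 → mem[0x9c]=0x10, sp=0x9c
prologue: push r6 → mem[0x9b]=0x46, sp=0x9b
body[0] xor  r2, r6, r1 → r2=0x14
body[1] sub  r3, r6, #52 → r3=0x12
body[2] mov  r3, #0x52 → r3=0x52
body[3] add  r5, r1, #27 → r5=0x6d
body[4] sub  r3, r3, r6 → r3=0x0c
body[5] mov  r4, r0 → r4=0x6d
body[6] xor  r7, r3, r6 → r7=0x4a
body[7] mov  r6, r2 → r6=0x14
epilogue: pop r6=0x46, sp=0x9c
epilogue: pop r5=0x10, sp=0x9d
epilogue: pop r2=0x8a, sp=0x9e
prologue pushed ['r2', 'r5', 'r6'] at ['0x9d', '0x9c', '0x9b']

MEM = 0x10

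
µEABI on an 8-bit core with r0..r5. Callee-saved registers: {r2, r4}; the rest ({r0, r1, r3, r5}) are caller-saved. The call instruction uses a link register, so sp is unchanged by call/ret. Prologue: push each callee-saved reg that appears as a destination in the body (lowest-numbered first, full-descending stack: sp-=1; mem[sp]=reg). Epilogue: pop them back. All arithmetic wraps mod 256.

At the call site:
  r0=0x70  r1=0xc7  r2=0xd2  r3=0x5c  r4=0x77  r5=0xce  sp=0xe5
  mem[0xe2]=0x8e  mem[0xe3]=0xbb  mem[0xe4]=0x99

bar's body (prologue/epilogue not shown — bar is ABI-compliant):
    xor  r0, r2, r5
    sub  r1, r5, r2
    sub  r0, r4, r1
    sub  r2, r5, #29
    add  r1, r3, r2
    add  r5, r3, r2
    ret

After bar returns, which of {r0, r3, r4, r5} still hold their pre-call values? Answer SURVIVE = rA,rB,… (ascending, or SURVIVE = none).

SURVIVE = r3,r4

prologue: push r2 -> mem[0xe4]=0xd2, sp=0xe4
body[0] xor  r0, r2, r5 -> r0=0x1c
body[1] sub  r1, r5, r2 -> r1=0xfc
body[2] sub  r0, r4, r1 -> r0=0x7b
body[3] sub  r2, r5, #29 -> r2=0xb1
body[4] add  r1, r3, r2 -> r1=0x0d
body[5] add  r5, r3, r2 -> r5=0x0d
epilogue: pop r2=0xd2, sp=0xe5
r0: caller-saved, written=True
r3: caller-saved, written=False
r4: callee-saved, written=False
r5: caller-saved, written=True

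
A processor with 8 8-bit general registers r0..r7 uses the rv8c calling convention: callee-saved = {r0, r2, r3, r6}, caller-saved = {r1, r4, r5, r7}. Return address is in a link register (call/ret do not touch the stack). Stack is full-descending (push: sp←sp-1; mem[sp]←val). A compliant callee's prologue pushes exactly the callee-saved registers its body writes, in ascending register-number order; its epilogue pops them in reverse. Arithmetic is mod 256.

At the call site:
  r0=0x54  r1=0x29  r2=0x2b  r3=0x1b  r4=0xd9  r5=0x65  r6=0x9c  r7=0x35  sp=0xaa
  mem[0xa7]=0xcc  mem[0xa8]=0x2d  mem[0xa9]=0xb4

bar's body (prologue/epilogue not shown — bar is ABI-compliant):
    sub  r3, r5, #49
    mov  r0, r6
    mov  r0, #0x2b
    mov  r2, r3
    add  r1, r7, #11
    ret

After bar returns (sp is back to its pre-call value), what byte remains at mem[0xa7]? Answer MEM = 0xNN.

prologue: push r0 -> mem[0xa9]=0x54, sp=0xa9
prologue: push r2 -> mem[0xa8]=0x2b, sp=0xa8
prologue: push r3 -> mem[0xa7]=0x1b, sp=0xa7
body[0] sub  r3, r5, #49 -> r3=0x34
body[1] mov  r0, r6 -> r0=0x9c
body[2] mov  r0, #0x2b -> r0=0x2b
body[3] mov  r2, r3 -> r2=0x34
body[4] add  r1, r7, #11 -> r1=0x40
epilogue: pop r3=0x1b, sp=0xa8
epilogue: pop r2=0x2b, sp=0xa9
epilogue: pop r0=0x54, sp=0xaa
prologue pushed ['r0', 'r2', 'r3'] at ['0xa9', '0xa8', '0xa7']

MEM = 0x1b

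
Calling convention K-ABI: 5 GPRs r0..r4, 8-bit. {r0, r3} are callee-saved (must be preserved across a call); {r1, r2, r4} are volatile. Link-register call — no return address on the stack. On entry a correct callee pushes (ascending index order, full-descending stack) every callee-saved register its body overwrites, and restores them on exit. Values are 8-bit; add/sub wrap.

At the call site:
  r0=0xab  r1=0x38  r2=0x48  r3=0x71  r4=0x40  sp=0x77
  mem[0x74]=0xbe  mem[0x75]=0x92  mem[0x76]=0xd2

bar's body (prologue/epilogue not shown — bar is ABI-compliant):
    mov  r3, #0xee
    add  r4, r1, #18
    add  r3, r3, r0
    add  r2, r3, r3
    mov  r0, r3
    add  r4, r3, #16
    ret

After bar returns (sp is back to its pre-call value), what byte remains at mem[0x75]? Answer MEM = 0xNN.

prologue: push r0 -> mem[0x76]=0xab, sp=0x76
prologue: push r3 -> mem[0x75]=0x71, sp=0x75
body[0] mov  r3, #0xee -> r3=0xee
body[1] add  r4, r1, #18 -> r4=0x4a
body[2] add  r3, r3, r0 -> r3=0x99
body[3] add  r2, r3, r3 -> r2=0x32
body[4] mov  r0, r3 -> r0=0x99
body[5] add  r4, r3, #16 -> r4=0xa9
epilogue: pop r3=0x71, sp=0x76
epilogue: pop r0=0xab, sp=0x77
prologue pushed ['r0', 'r3'] at ['0x76', '0x75']

MEM = 0x71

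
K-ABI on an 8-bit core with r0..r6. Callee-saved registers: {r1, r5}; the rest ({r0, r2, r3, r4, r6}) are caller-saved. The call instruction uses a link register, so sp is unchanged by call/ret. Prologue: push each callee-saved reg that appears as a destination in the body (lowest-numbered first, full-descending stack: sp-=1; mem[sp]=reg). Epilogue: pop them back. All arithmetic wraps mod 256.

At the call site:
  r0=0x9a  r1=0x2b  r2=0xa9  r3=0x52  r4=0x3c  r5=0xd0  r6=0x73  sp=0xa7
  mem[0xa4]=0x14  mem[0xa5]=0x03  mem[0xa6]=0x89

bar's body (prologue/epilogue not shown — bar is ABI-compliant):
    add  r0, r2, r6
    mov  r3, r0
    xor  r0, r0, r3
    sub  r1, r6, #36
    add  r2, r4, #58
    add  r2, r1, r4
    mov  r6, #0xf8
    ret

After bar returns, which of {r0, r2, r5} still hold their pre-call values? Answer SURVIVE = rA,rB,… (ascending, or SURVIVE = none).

prologue: push r1 -> mem[0xa6]=0x2b, sp=0xa6
body[0] add  r0, r2, r6 -> r0=0x1c
body[1] mov  r3, r0 -> r3=0x1c
body[2] xor  r0, r0, r3 -> r0=0x00
body[3] sub  r1, r6, #36 -> r1=0x4f
body[4] add  r2, r4, #58 -> r2=0x76
body[5] add  r2, r1, r4 -> r2=0x8b
body[6] mov  r6, #0xf8 -> r6=0xf8
epilogue: pop r1=0x2b, sp=0xa7
r0: caller-saved, written=True
r2: caller-saved, written=True
r5: callee-saved, written=False

SURVIVE = r5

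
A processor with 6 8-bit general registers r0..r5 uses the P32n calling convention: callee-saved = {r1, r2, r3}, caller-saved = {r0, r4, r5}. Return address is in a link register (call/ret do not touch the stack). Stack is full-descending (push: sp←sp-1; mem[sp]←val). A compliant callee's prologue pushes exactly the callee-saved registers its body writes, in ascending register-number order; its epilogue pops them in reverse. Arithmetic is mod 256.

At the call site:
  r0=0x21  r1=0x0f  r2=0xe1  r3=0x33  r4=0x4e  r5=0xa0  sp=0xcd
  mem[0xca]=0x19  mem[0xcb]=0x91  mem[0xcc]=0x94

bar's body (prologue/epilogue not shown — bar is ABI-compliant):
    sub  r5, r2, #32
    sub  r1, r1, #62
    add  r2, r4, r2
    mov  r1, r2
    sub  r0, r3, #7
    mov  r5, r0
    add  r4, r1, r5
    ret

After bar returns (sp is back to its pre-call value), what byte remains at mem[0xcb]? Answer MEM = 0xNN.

MEM = 0xe1

prologue: push r1 → mem[0xcc]=0x0f, sp=0xcc
prologue: push r2 → mem[0xcb]=0xe1, sp=0xcb
body[0] sub  r5, r2, #32 → r5=0xc1
body[1] sub  r1, r1, #62 → r1=0xd1
body[2] add  r2, r4, r2 → r2=0x2f
body[3] mov  r1, r2 → r1=0x2f
body[4] sub  r0, r3, #7 → r0=0x2c
body[5] mov  r5, r0 → r5=0x2c
body[6] add  r4, r1, r5 → r4=0x5b
epilogue: pop r2=0xe1, sp=0xcc
epilogue: pop r1=0x0f, sp=0xcd
prologue pushed ['r1', 'r2'] at ['0xcc', '0xcb']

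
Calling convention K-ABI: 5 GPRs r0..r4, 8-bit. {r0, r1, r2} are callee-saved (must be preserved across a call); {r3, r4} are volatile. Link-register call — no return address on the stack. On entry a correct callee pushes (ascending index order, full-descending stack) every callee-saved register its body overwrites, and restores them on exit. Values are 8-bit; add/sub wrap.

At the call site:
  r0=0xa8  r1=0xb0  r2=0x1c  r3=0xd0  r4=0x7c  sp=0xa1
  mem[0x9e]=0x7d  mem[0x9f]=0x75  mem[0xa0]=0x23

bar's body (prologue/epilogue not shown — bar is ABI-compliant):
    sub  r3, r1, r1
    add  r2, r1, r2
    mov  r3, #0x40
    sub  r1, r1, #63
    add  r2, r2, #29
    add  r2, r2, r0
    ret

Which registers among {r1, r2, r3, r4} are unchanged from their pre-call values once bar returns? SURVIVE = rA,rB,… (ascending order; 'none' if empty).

prologue: push r1 → mem[0xa0]=0xb0, sp=0xa0
prologue: push r2 → mem[0x9f]=0x1c, sp=0x9f
body[0] sub  r3, r1, r1 → r3=0x00
body[1] add  r2, r1, r2 → r2=0xcc
body[2] mov  r3, #0x40 → r3=0x40
body[3] sub  r1, r1, #63 → r1=0x71
body[4] add  r2, r2, #29 → r2=0xe9
body[5] add  r2, r2, r0 → r2=0x91
epilogue: pop r2=0x1c, sp=0xa0
epilogue: pop r1=0xb0, sp=0xa1
r1: callee-saved, written=True
r2: callee-saved, written=True
r3: caller-saved, written=True
r4: caller-saved, written=False

SURVIVE = r1,r2,r4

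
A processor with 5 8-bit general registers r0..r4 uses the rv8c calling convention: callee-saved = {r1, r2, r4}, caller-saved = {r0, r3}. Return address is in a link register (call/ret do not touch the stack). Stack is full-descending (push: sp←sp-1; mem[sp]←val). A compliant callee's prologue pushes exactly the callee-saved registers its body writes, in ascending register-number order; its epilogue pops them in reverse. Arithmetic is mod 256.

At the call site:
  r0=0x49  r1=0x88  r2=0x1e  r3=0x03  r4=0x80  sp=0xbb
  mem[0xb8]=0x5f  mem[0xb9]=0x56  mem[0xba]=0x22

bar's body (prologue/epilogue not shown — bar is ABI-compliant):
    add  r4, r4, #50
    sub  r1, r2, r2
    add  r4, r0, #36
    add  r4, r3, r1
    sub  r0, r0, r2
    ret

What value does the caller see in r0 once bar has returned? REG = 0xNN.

REG = 0x2b

prologue: push r1 -> mem[0xba]=0x88, sp=0xba
prologue: push r4 -> mem[0xb9]=0x80, sp=0xb9
body[0] add  r4, r4, #50 -> r4=0xb2
body[1] sub  r1, r2, r2 -> r1=0x00
body[2] add  r4, r0, #36 -> r4=0x6d
body[3] add  r4, r3, r1 -> r4=0x03
body[4] sub  r0, r0, r2 -> r0=0x2b
epilogue: pop r4=0x80, sp=0xba
epilogue: pop r1=0x88, sp=0xbb
r0 is caller-saved -> body value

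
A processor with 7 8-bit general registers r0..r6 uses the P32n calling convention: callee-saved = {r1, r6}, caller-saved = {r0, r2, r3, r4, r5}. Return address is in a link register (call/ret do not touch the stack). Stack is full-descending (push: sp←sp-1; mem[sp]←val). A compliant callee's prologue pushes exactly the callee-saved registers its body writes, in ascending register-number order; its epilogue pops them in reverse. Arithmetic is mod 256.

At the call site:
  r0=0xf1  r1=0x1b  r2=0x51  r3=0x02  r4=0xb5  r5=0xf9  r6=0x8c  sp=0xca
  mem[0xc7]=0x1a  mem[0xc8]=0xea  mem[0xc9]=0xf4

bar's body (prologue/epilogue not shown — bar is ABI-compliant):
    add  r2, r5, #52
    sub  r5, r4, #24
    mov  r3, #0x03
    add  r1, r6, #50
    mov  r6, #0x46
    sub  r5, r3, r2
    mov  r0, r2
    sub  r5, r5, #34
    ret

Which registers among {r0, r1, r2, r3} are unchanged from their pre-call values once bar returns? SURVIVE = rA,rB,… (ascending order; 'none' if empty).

SURVIVE = r1

prologue: push r1 -> mem[0xc9]=0x1b, sp=0xc9
prologue: push r6 -> mem[0xc8]=0x8c, sp=0xc8
body[0] add  r2, r5, #52 -> r2=0x2d
body[1] sub  r5, r4, #24 -> r5=0x9d
body[2] mov  r3, #0x03 -> r3=0x03
body[3] add  r1, r6, #50 -> r1=0xbe
body[4] mov  r6, #0x46 -> r6=0x46
body[5] sub  r5, r3, r2 -> r5=0xd6
body[6] mov  r0, r2 -> r0=0x2d
body[7] sub  r5, r5, #34 -> r5=0xb4
epilogue: pop r6=0x8c, sp=0xc9
epilogue: pop r1=0x1b, sp=0xca
r0: caller-saved, written=True
r1: callee-saved, written=True
r2: caller-saved, written=True
r3: caller-saved, written=True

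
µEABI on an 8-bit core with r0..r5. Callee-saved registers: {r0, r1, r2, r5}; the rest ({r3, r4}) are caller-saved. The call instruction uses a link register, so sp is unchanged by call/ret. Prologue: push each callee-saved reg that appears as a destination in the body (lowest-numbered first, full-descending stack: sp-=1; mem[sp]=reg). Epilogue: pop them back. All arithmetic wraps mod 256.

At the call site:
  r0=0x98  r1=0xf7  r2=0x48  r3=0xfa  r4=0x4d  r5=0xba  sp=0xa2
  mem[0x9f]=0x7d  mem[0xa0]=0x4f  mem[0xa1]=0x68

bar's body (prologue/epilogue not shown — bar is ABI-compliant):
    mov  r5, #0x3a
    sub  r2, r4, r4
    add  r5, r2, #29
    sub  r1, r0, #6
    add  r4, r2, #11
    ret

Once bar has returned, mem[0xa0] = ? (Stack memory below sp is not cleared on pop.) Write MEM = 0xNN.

prologue: push r1 -> mem[0xa1]=0xf7, sp=0xa1
prologue: push r2 -> mem[0xa0]=0x48, sp=0xa0
prologue: push r5 -> mem[0x9f]=0xba, sp=0x9f
body[0] mov  r5, #0x3a -> r5=0x3a
body[1] sub  r2, r4, r4 -> r2=0x00
body[2] add  r5, r2, #29 -> r5=0x1d
body[3] sub  r1, r0, #6 -> r1=0x92
body[4] add  r4, r2, #11 -> r4=0x0b
epilogue: pop r5=0xba, sp=0xa0
epilogue: pop r2=0x48, sp=0xa1
epilogue: pop r1=0xf7, sp=0xa2
prologue pushed ['r1', 'r2', 'r5'] at ['0xa1', '0xa0', '0x9f']

MEM = 0x48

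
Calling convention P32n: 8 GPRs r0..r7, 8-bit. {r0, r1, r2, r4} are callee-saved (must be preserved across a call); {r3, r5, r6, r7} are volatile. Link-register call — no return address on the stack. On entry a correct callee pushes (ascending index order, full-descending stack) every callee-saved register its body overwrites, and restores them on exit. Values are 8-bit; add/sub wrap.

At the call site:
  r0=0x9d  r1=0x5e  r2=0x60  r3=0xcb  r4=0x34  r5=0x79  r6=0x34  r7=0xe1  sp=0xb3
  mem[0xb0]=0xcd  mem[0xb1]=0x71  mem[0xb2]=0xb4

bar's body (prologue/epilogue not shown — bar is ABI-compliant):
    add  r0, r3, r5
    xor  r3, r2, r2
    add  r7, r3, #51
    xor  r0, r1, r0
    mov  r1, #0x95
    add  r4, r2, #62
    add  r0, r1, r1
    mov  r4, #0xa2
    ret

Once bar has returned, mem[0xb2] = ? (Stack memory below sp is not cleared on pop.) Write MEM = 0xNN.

MEM = 0x9d

prologue: push r0 → mem[0xb2]=0x9d, sp=0xb2
prologue: push r1 → mem[0xb1]=0x5e, sp=0xb1
prologue: push r4 → mem[0xb0]=0x34, sp=0xb0
body[0] add  r0, r3, r5 → r0=0x44
body[1] xor  r3, r2, r2 → r3=0x00
body[2] add  r7, r3, #51 → r7=0x33
body[3] xor  r0, r1, r0 → r0=0x1a
body[4] mov  r1, #0x95 → r1=0x95
body[5] add  r4, r2, #62 → r4=0x9e
body[6] add  r0, r1, r1 → r0=0x2a
body[7] mov  r4, #0xa2 → r4=0xa2
epilogue: pop r4=0x34, sp=0xb1
epilogue: pop r1=0x5e, sp=0xb2
epilogue: pop r0=0x9d, sp=0xb3
prologue pushed ['r0', 'r1', 'r4'] at ['0xb2', '0xb1', '0xb0']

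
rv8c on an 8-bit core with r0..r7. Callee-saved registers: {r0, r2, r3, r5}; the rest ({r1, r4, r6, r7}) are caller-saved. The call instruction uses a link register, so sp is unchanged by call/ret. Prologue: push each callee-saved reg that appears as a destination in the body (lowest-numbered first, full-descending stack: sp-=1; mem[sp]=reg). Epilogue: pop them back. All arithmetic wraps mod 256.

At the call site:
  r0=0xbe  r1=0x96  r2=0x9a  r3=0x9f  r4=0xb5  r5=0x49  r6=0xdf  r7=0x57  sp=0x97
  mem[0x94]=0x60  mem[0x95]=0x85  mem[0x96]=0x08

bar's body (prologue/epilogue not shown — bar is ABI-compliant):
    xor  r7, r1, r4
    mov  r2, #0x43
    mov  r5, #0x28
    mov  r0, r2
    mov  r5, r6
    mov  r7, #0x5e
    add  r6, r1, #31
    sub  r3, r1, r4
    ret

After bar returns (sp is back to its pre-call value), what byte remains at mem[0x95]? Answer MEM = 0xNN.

prologue: push r0 -> mem[0x96]=0xbe, sp=0x96
prologue: push r2 -> mem[0x95]=0x9a, sp=0x95
prologue: push r3 -> mem[0x94]=0x9f, sp=0x94
prologue: push r5 -> mem[0x93]=0x49, sp=0x93
body[0] xor  r7, r1, r4 -> r7=0x23
body[1] mov  r2, #0x43 -> r2=0x43
body[2] mov  r5, #0x28 -> r5=0x28
body[3] mov  r0, r2 -> r0=0x43
body[4] mov  r5, r6 -> r5=0xdf
body[5] mov  r7, #0x5e -> r7=0x5e
body[6] add  r6, r1, #31 -> r6=0xb5
body[7] sub  r3, r1, r4 -> r3=0xe1
epilogue: pop r5=0x49, sp=0x94
epilogue: pop r3=0x9f, sp=0x95
epilogue: pop r2=0x9a, sp=0x96
epilogue: pop r0=0xbe, sp=0x97
prologue pushed ['r0', 'r2', 'r3', 'r5'] at ['0x96', '0x95', '0x94', '0x93']

MEM = 0x9a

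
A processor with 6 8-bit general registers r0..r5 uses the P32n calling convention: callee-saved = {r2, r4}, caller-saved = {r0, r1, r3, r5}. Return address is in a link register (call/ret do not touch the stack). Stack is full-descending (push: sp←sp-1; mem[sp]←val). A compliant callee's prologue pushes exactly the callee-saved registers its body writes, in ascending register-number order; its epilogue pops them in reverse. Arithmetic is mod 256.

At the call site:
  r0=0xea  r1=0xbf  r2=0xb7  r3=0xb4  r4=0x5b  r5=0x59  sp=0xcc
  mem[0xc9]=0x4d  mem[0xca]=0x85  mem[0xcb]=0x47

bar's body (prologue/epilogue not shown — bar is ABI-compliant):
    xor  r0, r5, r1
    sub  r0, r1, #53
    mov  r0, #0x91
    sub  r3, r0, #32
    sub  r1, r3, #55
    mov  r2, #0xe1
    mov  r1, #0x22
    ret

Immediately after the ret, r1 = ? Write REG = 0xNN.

prologue: push r2 → mem[0xcb]=0xb7, sp=0xcb
body[0] xor  r0, r5, r1 → r0=0xe6
body[1] sub  r0, r1, #53 → r0=0x8a
body[2] mov  r0, #0x91 → r0=0x91
body[3] sub  r3, r0, #32 → r3=0x71
body[4] sub  r1, r3, #55 → r1=0x3a
body[5] mov  r2, #0xe1 → r2=0xe1
body[6] mov  r1, #0x22 → r1=0x22
epilogue: pop r2=0xb7, sp=0xcc
r1 is caller-saved → body value

REG = 0x22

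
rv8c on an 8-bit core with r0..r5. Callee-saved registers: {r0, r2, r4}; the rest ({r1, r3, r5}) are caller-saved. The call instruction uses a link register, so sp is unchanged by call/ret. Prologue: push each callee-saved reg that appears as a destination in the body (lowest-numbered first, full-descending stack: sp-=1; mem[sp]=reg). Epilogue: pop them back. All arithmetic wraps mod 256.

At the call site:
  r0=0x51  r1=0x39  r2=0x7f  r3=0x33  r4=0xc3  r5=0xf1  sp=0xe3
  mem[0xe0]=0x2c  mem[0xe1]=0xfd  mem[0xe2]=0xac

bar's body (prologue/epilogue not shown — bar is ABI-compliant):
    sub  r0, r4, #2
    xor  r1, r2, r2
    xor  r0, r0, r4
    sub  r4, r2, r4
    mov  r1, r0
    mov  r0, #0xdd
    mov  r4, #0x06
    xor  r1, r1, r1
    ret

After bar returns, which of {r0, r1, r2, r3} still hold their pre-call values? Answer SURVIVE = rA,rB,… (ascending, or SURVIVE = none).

SURVIVE = r0,r2,r3

prologue: push r0 -> mem[0xe2]=0x51, sp=0xe2
prologue: push r4 -> mem[0xe1]=0xc3, sp=0xe1
body[0] sub  r0, r4, #2 -> r0=0xc1
body[1] xor  r1, r2, r2 -> r1=0x00
body[2] xor  r0, r0, r4 -> r0=0x02
body[3] sub  r4, r2, r4 -> r4=0xbc
body[4] mov  r1, r0 -> r1=0x02
body[5] mov  r0, #0xdd -> r0=0xdd
body[6] mov  r4, #0x06 -> r4=0x06
body[7] xor  r1, r1, r1 -> r1=0x00
epilogue: pop r4=0xc3, sp=0xe2
epilogue: pop r0=0x51, sp=0xe3
r0: callee-saved, written=True
r1: caller-saved, written=True
r2: callee-saved, written=False
r3: caller-saved, written=False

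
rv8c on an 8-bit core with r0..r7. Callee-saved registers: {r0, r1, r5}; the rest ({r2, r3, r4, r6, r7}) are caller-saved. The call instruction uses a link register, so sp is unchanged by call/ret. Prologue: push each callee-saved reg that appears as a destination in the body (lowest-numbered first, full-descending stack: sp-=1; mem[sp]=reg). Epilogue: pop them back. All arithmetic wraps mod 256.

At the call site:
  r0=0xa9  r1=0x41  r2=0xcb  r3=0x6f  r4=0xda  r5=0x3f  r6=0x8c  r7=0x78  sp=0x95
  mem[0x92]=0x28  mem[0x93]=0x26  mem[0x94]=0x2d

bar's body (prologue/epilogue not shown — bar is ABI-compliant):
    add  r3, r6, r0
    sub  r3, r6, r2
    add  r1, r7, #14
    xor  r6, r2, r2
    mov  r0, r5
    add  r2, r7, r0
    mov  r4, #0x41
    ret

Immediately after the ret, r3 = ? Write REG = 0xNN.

prologue: push r0 -> mem[0x94]=0xa9, sp=0x94
prologue: push r1 -> mem[0x93]=0x41, sp=0x93
body[0] add  r3, r6, r0 -> r3=0x35
body[1] sub  r3, r6, r2 -> r3=0xc1
body[2] add  r1, r7, #14 -> r1=0x86
body[3] xor  r6, r2, r2 -> r6=0x00
body[4] mov  r0, r5 -> r0=0x3f
body[5] add  r2, r7, r0 -> r2=0xb7
body[6] mov  r4, #0x41 -> r4=0x41
epilogue: pop r1=0x41, sp=0x94
epilogue: pop r0=0xa9, sp=0x95
r3 is caller-saved -> body value

REG = 0xc1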